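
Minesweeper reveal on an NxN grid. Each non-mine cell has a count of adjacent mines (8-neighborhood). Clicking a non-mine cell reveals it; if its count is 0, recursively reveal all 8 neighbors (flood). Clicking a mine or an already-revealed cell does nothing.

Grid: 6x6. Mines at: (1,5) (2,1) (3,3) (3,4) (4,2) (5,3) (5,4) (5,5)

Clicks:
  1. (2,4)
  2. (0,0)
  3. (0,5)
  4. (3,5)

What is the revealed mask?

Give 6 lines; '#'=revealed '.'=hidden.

Click 1 (2,4) count=3: revealed 1 new [(2,4)] -> total=1
Click 2 (0,0) count=0: revealed 12 new [(0,0) (0,1) (0,2) (0,3) (0,4) (1,0) (1,1) (1,2) (1,3) (1,4) (2,2) (2,3)] -> total=13
Click 3 (0,5) count=1: revealed 1 new [(0,5)] -> total=14
Click 4 (3,5) count=1: revealed 1 new [(3,5)] -> total=15

Answer: ######
#####.
..###.
.....#
......
......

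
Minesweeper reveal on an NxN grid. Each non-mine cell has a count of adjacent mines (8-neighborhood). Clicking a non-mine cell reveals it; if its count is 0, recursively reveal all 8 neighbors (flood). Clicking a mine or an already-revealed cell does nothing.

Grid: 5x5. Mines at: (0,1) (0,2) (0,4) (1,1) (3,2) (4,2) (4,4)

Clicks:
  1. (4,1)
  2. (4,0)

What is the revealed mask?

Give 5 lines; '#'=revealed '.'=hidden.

Answer: .....
.....
##...
##...
##...

Derivation:
Click 1 (4,1) count=2: revealed 1 new [(4,1)] -> total=1
Click 2 (4,0) count=0: revealed 5 new [(2,0) (2,1) (3,0) (3,1) (4,0)] -> total=6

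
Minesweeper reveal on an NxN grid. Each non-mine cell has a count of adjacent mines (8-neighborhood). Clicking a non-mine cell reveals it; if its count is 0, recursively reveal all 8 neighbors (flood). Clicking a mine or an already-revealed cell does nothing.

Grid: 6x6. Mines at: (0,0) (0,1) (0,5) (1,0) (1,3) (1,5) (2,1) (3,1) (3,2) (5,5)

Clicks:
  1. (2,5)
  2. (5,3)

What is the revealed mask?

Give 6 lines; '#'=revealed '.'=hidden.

Answer: ......
......
.....#
......
#####.
#####.

Derivation:
Click 1 (2,5) count=1: revealed 1 new [(2,5)] -> total=1
Click 2 (5,3) count=0: revealed 10 new [(4,0) (4,1) (4,2) (4,3) (4,4) (5,0) (5,1) (5,2) (5,3) (5,4)] -> total=11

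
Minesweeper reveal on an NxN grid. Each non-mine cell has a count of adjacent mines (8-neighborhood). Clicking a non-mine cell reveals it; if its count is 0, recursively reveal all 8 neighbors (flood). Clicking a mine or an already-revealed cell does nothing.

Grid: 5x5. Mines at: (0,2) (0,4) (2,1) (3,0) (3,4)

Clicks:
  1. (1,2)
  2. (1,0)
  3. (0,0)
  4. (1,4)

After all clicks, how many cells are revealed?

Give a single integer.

Click 1 (1,2) count=2: revealed 1 new [(1,2)] -> total=1
Click 2 (1,0) count=1: revealed 1 new [(1,0)] -> total=2
Click 3 (0,0) count=0: revealed 3 new [(0,0) (0,1) (1,1)] -> total=5
Click 4 (1,4) count=1: revealed 1 new [(1,4)] -> total=6

Answer: 6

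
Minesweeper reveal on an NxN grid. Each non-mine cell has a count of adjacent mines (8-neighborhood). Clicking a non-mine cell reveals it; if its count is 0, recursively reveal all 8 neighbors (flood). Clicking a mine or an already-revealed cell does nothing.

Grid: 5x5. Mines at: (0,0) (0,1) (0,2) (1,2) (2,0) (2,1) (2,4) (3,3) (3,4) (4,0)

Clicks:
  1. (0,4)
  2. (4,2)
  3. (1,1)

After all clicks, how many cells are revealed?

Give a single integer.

Click 1 (0,4) count=0: revealed 4 new [(0,3) (0,4) (1,3) (1,4)] -> total=4
Click 2 (4,2) count=1: revealed 1 new [(4,2)] -> total=5
Click 3 (1,1) count=6: revealed 1 new [(1,1)] -> total=6

Answer: 6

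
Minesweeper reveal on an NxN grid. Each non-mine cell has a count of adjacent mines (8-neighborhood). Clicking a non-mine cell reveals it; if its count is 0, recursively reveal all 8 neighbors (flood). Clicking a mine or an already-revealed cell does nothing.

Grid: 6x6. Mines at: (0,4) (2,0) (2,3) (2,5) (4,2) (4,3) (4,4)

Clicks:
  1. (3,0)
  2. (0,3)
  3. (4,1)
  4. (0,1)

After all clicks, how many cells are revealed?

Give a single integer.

Click 1 (3,0) count=1: revealed 1 new [(3,0)] -> total=1
Click 2 (0,3) count=1: revealed 1 new [(0,3)] -> total=2
Click 3 (4,1) count=1: revealed 1 new [(4,1)] -> total=3
Click 4 (0,1) count=0: revealed 7 new [(0,0) (0,1) (0,2) (1,0) (1,1) (1,2) (1,3)] -> total=10

Answer: 10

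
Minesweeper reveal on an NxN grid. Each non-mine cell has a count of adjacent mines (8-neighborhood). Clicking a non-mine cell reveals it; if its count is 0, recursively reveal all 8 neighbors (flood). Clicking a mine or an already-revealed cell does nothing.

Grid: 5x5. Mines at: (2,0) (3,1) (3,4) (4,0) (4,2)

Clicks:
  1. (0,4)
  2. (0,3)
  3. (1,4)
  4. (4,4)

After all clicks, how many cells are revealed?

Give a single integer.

Click 1 (0,4) count=0: revealed 14 new [(0,0) (0,1) (0,2) (0,3) (0,4) (1,0) (1,1) (1,2) (1,3) (1,4) (2,1) (2,2) (2,3) (2,4)] -> total=14
Click 2 (0,3) count=0: revealed 0 new [(none)] -> total=14
Click 3 (1,4) count=0: revealed 0 new [(none)] -> total=14
Click 4 (4,4) count=1: revealed 1 new [(4,4)] -> total=15

Answer: 15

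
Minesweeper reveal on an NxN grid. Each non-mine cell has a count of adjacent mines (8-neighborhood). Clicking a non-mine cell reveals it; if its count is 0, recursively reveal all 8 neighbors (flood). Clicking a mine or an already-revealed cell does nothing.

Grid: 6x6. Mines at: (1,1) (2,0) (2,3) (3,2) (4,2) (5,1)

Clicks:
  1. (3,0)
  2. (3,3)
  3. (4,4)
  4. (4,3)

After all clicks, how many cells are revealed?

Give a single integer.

Answer: 20

Derivation:
Click 1 (3,0) count=1: revealed 1 new [(3,0)] -> total=1
Click 2 (3,3) count=3: revealed 1 new [(3,3)] -> total=2
Click 3 (4,4) count=0: revealed 18 new [(0,2) (0,3) (0,4) (0,5) (1,2) (1,3) (1,4) (1,5) (2,4) (2,5) (3,4) (3,5) (4,3) (4,4) (4,5) (5,3) (5,4) (5,5)] -> total=20
Click 4 (4,3) count=2: revealed 0 new [(none)] -> total=20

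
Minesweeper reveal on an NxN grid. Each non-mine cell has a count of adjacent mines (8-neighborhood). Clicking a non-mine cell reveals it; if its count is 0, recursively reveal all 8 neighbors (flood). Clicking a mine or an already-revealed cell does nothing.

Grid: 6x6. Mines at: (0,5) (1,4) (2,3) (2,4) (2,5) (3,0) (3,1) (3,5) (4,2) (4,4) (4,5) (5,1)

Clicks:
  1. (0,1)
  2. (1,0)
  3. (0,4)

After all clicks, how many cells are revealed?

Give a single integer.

Answer: 12

Derivation:
Click 1 (0,1) count=0: revealed 11 new [(0,0) (0,1) (0,2) (0,3) (1,0) (1,1) (1,2) (1,3) (2,0) (2,1) (2,2)] -> total=11
Click 2 (1,0) count=0: revealed 0 new [(none)] -> total=11
Click 3 (0,4) count=2: revealed 1 new [(0,4)] -> total=12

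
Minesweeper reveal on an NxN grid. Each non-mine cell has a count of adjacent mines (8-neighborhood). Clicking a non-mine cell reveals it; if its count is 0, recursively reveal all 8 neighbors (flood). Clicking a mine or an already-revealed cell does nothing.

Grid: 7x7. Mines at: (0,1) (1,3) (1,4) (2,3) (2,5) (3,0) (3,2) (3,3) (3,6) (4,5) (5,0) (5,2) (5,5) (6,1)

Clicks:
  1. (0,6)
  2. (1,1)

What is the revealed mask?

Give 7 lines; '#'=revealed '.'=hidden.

Click 1 (0,6) count=0: revealed 4 new [(0,5) (0,6) (1,5) (1,6)] -> total=4
Click 2 (1,1) count=1: revealed 1 new [(1,1)] -> total=5

Answer: .....##
.#...##
.......
.......
.......
.......
.......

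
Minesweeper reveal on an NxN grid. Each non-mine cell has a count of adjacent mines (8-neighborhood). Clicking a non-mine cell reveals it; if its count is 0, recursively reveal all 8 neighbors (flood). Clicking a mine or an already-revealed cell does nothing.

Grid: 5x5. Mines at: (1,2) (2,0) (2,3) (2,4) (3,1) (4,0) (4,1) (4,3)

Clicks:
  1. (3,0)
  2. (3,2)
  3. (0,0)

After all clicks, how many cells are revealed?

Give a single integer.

Click 1 (3,0) count=4: revealed 1 new [(3,0)] -> total=1
Click 2 (3,2) count=4: revealed 1 new [(3,2)] -> total=2
Click 3 (0,0) count=0: revealed 4 new [(0,0) (0,1) (1,0) (1,1)] -> total=6

Answer: 6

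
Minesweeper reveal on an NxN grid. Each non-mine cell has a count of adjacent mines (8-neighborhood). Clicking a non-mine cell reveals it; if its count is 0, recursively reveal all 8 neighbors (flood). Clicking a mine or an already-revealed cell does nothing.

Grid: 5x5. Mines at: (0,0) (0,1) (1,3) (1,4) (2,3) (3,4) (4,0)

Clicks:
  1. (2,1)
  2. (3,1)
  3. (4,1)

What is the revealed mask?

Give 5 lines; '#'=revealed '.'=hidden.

Click 1 (2,1) count=0: revealed 9 new [(1,0) (1,1) (1,2) (2,0) (2,1) (2,2) (3,0) (3,1) (3,2)] -> total=9
Click 2 (3,1) count=1: revealed 0 new [(none)] -> total=9
Click 3 (4,1) count=1: revealed 1 new [(4,1)] -> total=10

Answer: .....
###..
###..
###..
.#...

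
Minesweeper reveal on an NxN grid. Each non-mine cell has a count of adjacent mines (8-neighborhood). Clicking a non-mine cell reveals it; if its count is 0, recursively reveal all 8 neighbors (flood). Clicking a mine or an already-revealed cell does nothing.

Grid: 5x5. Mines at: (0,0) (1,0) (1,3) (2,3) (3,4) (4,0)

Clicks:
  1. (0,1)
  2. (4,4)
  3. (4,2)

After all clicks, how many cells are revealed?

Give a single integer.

Answer: 8

Derivation:
Click 1 (0,1) count=2: revealed 1 new [(0,1)] -> total=1
Click 2 (4,4) count=1: revealed 1 new [(4,4)] -> total=2
Click 3 (4,2) count=0: revealed 6 new [(3,1) (3,2) (3,3) (4,1) (4,2) (4,3)] -> total=8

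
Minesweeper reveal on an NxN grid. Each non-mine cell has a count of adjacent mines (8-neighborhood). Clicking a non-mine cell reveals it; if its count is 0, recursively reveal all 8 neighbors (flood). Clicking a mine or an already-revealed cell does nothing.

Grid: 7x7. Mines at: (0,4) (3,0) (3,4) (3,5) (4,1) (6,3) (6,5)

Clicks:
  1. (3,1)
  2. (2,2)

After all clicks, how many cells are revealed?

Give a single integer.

Answer: 15

Derivation:
Click 1 (3,1) count=2: revealed 1 new [(3,1)] -> total=1
Click 2 (2,2) count=0: revealed 14 new [(0,0) (0,1) (0,2) (0,3) (1,0) (1,1) (1,2) (1,3) (2,0) (2,1) (2,2) (2,3) (3,2) (3,3)] -> total=15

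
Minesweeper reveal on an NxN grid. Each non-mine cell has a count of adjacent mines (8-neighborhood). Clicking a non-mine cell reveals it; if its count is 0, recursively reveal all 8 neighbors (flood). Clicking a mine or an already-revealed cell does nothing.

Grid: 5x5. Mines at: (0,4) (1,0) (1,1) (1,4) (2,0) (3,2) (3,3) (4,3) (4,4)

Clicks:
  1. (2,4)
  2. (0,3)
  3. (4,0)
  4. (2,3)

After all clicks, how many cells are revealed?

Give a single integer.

Answer: 7

Derivation:
Click 1 (2,4) count=2: revealed 1 new [(2,4)] -> total=1
Click 2 (0,3) count=2: revealed 1 new [(0,3)] -> total=2
Click 3 (4,0) count=0: revealed 4 new [(3,0) (3,1) (4,0) (4,1)] -> total=6
Click 4 (2,3) count=3: revealed 1 new [(2,3)] -> total=7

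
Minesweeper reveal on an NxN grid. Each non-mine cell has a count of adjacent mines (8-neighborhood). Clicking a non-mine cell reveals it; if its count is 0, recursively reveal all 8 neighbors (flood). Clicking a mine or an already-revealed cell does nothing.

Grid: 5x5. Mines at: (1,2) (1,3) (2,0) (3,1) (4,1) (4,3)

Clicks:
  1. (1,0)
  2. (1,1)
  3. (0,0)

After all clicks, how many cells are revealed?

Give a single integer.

Click 1 (1,0) count=1: revealed 1 new [(1,0)] -> total=1
Click 2 (1,1) count=2: revealed 1 new [(1,1)] -> total=2
Click 3 (0,0) count=0: revealed 2 new [(0,0) (0,1)] -> total=4

Answer: 4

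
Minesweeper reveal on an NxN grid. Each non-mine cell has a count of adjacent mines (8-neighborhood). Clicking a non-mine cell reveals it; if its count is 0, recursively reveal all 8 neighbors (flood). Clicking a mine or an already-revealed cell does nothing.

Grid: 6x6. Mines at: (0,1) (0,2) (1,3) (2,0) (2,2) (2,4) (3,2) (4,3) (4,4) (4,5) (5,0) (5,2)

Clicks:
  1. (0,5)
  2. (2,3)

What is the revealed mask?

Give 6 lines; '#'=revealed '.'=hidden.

Click 1 (0,5) count=0: revealed 4 new [(0,4) (0,5) (1,4) (1,5)] -> total=4
Click 2 (2,3) count=4: revealed 1 new [(2,3)] -> total=5

Answer: ....##
....##
...#..
......
......
......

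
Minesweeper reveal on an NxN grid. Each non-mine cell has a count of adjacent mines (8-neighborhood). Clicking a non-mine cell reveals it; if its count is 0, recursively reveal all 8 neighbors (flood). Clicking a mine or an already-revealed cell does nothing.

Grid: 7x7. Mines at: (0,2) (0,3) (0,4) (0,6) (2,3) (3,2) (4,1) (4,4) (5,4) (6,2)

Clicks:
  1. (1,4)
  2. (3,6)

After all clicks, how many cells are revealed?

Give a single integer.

Answer: 15

Derivation:
Click 1 (1,4) count=3: revealed 1 new [(1,4)] -> total=1
Click 2 (3,6) count=0: revealed 14 new [(1,5) (1,6) (2,4) (2,5) (2,6) (3,4) (3,5) (3,6) (4,5) (4,6) (5,5) (5,6) (6,5) (6,6)] -> total=15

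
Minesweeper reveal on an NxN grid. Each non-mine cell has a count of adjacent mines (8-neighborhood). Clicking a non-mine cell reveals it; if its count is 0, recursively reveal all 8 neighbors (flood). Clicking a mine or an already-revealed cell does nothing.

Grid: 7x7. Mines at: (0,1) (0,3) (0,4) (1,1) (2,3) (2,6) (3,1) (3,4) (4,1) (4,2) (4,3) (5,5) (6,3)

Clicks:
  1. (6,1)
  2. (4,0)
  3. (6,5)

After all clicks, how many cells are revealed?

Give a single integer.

Click 1 (6,1) count=0: revealed 6 new [(5,0) (5,1) (5,2) (6,0) (6,1) (6,2)] -> total=6
Click 2 (4,0) count=2: revealed 1 new [(4,0)] -> total=7
Click 3 (6,5) count=1: revealed 1 new [(6,5)] -> total=8

Answer: 8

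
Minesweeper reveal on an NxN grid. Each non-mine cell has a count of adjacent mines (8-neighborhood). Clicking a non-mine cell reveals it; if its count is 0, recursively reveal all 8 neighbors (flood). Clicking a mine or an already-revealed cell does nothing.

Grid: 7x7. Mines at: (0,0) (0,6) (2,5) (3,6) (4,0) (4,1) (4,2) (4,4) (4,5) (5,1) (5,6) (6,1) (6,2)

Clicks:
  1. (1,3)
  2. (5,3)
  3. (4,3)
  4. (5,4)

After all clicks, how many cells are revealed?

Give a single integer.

Answer: 24

Derivation:
Click 1 (1,3) count=0: revealed 21 new [(0,1) (0,2) (0,3) (0,4) (0,5) (1,0) (1,1) (1,2) (1,3) (1,4) (1,5) (2,0) (2,1) (2,2) (2,3) (2,4) (3,0) (3,1) (3,2) (3,3) (3,4)] -> total=21
Click 2 (5,3) count=3: revealed 1 new [(5,3)] -> total=22
Click 3 (4,3) count=2: revealed 1 new [(4,3)] -> total=23
Click 4 (5,4) count=2: revealed 1 new [(5,4)] -> total=24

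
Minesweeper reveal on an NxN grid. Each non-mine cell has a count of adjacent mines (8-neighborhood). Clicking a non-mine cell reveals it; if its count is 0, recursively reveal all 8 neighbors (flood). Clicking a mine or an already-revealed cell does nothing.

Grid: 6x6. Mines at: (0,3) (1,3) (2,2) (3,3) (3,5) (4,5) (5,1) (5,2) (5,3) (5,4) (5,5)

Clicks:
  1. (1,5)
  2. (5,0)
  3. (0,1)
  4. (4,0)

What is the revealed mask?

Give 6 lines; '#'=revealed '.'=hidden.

Answer: ###.##
###.##
##..##
##....
##....
#.....

Derivation:
Click 1 (1,5) count=0: revealed 6 new [(0,4) (0,5) (1,4) (1,5) (2,4) (2,5)] -> total=6
Click 2 (5,0) count=1: revealed 1 new [(5,0)] -> total=7
Click 3 (0,1) count=0: revealed 12 new [(0,0) (0,1) (0,2) (1,0) (1,1) (1,2) (2,0) (2,1) (3,0) (3,1) (4,0) (4,1)] -> total=19
Click 4 (4,0) count=1: revealed 0 new [(none)] -> total=19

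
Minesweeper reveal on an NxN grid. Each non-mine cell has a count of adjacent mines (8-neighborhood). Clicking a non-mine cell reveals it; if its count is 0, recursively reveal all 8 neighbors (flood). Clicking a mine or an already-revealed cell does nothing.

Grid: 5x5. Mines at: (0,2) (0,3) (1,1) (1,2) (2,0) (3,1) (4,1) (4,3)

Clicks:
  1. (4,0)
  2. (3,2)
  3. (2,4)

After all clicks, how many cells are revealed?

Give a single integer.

Answer: 8

Derivation:
Click 1 (4,0) count=2: revealed 1 new [(4,0)] -> total=1
Click 2 (3,2) count=3: revealed 1 new [(3,2)] -> total=2
Click 3 (2,4) count=0: revealed 6 new [(1,3) (1,4) (2,3) (2,4) (3,3) (3,4)] -> total=8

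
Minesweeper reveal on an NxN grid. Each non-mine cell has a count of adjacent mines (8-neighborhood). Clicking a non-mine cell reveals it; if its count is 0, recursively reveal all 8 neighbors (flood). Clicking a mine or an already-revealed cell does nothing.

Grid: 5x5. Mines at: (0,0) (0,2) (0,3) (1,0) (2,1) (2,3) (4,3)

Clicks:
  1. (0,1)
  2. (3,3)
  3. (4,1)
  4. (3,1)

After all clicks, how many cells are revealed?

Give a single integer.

Click 1 (0,1) count=3: revealed 1 new [(0,1)] -> total=1
Click 2 (3,3) count=2: revealed 1 new [(3,3)] -> total=2
Click 3 (4,1) count=0: revealed 6 new [(3,0) (3,1) (3,2) (4,0) (4,1) (4,2)] -> total=8
Click 4 (3,1) count=1: revealed 0 new [(none)] -> total=8

Answer: 8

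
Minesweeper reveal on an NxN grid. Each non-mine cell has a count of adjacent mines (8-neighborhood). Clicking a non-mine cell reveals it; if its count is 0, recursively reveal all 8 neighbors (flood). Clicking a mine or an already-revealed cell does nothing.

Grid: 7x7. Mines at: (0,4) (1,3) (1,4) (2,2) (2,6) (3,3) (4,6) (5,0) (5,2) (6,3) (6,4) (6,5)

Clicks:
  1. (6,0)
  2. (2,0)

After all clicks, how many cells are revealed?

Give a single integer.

Click 1 (6,0) count=1: revealed 1 new [(6,0)] -> total=1
Click 2 (2,0) count=0: revealed 12 new [(0,0) (0,1) (0,2) (1,0) (1,1) (1,2) (2,0) (2,1) (3,0) (3,1) (4,0) (4,1)] -> total=13

Answer: 13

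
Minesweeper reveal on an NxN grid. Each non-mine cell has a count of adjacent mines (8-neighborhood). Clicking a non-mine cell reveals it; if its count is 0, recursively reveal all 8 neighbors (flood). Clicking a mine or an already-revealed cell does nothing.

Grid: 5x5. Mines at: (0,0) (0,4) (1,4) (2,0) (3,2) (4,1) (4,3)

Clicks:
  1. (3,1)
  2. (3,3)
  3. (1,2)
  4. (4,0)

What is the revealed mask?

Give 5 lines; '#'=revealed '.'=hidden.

Click 1 (3,1) count=3: revealed 1 new [(3,1)] -> total=1
Click 2 (3,3) count=2: revealed 1 new [(3,3)] -> total=2
Click 3 (1,2) count=0: revealed 9 new [(0,1) (0,2) (0,3) (1,1) (1,2) (1,3) (2,1) (2,2) (2,3)] -> total=11
Click 4 (4,0) count=1: revealed 1 new [(4,0)] -> total=12

Answer: .###.
.###.
.###.
.#.#.
#....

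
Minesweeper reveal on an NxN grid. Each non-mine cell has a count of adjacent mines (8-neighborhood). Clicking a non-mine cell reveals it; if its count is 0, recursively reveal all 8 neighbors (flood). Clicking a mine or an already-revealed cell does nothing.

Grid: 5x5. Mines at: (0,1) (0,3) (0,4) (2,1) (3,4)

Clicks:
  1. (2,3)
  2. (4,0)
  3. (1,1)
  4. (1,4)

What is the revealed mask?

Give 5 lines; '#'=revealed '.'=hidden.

Answer: .....
.#..#
...#.
####.
####.

Derivation:
Click 1 (2,3) count=1: revealed 1 new [(2,3)] -> total=1
Click 2 (4,0) count=0: revealed 8 new [(3,0) (3,1) (3,2) (3,3) (4,0) (4,1) (4,2) (4,3)] -> total=9
Click 3 (1,1) count=2: revealed 1 new [(1,1)] -> total=10
Click 4 (1,4) count=2: revealed 1 new [(1,4)] -> total=11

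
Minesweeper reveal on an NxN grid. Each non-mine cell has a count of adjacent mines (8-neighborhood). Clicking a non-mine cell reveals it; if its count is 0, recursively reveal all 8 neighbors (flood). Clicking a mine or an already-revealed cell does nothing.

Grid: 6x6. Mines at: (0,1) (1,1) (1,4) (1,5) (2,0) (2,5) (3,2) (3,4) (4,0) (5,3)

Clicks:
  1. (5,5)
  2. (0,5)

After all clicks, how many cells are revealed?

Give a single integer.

Answer: 5

Derivation:
Click 1 (5,5) count=0: revealed 4 new [(4,4) (4,5) (5,4) (5,5)] -> total=4
Click 2 (0,5) count=2: revealed 1 new [(0,5)] -> total=5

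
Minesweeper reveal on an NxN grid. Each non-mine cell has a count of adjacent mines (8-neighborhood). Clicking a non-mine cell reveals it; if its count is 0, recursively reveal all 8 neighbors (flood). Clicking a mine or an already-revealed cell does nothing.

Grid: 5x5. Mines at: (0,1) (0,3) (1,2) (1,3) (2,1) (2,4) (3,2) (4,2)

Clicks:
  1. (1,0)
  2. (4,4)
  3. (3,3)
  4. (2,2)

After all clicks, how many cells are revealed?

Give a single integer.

Click 1 (1,0) count=2: revealed 1 new [(1,0)] -> total=1
Click 2 (4,4) count=0: revealed 4 new [(3,3) (3,4) (4,3) (4,4)] -> total=5
Click 3 (3,3) count=3: revealed 0 new [(none)] -> total=5
Click 4 (2,2) count=4: revealed 1 new [(2,2)] -> total=6

Answer: 6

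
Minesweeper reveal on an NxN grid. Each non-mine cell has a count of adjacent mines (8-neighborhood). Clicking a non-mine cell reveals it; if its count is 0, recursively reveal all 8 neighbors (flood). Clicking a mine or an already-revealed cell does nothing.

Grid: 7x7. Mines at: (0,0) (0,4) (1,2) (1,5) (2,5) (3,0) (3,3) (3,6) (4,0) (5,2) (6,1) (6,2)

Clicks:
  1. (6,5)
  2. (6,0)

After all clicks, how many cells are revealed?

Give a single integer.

Click 1 (6,5) count=0: revealed 12 new [(4,3) (4,4) (4,5) (4,6) (5,3) (5,4) (5,5) (5,6) (6,3) (6,4) (6,5) (6,6)] -> total=12
Click 2 (6,0) count=1: revealed 1 new [(6,0)] -> total=13

Answer: 13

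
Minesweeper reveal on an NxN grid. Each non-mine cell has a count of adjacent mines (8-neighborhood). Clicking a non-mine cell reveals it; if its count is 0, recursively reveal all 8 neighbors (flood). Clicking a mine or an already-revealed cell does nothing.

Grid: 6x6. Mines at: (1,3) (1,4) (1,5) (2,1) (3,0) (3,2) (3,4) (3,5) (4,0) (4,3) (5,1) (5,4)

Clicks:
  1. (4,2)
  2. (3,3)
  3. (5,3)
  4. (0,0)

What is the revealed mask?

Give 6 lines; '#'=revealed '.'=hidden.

Click 1 (4,2) count=3: revealed 1 new [(4,2)] -> total=1
Click 2 (3,3) count=3: revealed 1 new [(3,3)] -> total=2
Click 3 (5,3) count=2: revealed 1 new [(5,3)] -> total=3
Click 4 (0,0) count=0: revealed 6 new [(0,0) (0,1) (0,2) (1,0) (1,1) (1,2)] -> total=9

Answer: ###...
###...
......
...#..
..#...
...#..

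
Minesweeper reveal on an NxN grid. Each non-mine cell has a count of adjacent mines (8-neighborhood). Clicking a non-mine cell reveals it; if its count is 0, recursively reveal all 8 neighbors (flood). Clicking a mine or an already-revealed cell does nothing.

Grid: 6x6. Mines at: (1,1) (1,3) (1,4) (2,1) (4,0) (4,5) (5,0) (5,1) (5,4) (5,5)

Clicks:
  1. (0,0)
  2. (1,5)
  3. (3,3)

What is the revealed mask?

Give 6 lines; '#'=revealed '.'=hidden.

Click 1 (0,0) count=1: revealed 1 new [(0,0)] -> total=1
Click 2 (1,5) count=1: revealed 1 new [(1,5)] -> total=2
Click 3 (3,3) count=0: revealed 9 new [(2,2) (2,3) (2,4) (3,2) (3,3) (3,4) (4,2) (4,3) (4,4)] -> total=11

Answer: #.....
.....#
..###.
..###.
..###.
......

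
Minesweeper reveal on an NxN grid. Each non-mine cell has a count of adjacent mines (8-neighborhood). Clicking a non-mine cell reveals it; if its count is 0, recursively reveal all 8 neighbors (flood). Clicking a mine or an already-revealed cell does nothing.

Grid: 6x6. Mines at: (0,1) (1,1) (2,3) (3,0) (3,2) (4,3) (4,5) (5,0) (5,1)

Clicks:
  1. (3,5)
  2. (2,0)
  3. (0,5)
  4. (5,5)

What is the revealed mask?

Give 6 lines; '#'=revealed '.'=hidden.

Answer: ..####
..####
#...##
....##
......
.....#

Derivation:
Click 1 (3,5) count=1: revealed 1 new [(3,5)] -> total=1
Click 2 (2,0) count=2: revealed 1 new [(2,0)] -> total=2
Click 3 (0,5) count=0: revealed 11 new [(0,2) (0,3) (0,4) (0,5) (1,2) (1,3) (1,4) (1,5) (2,4) (2,5) (3,4)] -> total=13
Click 4 (5,5) count=1: revealed 1 new [(5,5)] -> total=14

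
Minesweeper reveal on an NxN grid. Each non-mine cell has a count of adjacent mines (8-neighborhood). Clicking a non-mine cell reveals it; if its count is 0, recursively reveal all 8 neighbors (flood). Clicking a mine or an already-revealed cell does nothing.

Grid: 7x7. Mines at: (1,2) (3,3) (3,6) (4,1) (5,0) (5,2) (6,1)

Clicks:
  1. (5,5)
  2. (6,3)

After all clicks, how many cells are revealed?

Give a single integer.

Click 1 (5,5) count=0: revealed 12 new [(4,3) (4,4) (4,5) (4,6) (5,3) (5,4) (5,5) (5,6) (6,3) (6,4) (6,5) (6,6)] -> total=12
Click 2 (6,3) count=1: revealed 0 new [(none)] -> total=12

Answer: 12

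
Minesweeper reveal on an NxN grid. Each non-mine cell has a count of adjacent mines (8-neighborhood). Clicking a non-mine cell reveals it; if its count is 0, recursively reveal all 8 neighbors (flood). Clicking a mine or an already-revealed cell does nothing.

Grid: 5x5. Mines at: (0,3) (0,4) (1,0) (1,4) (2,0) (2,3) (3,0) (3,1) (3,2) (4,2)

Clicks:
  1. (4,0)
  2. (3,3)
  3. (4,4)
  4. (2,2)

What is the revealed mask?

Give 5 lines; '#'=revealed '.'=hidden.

Answer: .....
.....
..#..
...##
#..##

Derivation:
Click 1 (4,0) count=2: revealed 1 new [(4,0)] -> total=1
Click 2 (3,3) count=3: revealed 1 new [(3,3)] -> total=2
Click 3 (4,4) count=0: revealed 3 new [(3,4) (4,3) (4,4)] -> total=5
Click 4 (2,2) count=3: revealed 1 new [(2,2)] -> total=6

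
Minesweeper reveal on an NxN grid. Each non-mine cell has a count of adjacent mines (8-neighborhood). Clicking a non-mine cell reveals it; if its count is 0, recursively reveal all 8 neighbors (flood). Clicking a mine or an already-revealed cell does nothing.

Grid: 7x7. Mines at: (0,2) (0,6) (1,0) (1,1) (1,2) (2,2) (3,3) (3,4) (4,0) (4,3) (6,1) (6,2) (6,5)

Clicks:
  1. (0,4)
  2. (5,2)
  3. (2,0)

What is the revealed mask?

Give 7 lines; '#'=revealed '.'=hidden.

Click 1 (0,4) count=0: revealed 9 new [(0,3) (0,4) (0,5) (1,3) (1,4) (1,5) (2,3) (2,4) (2,5)] -> total=9
Click 2 (5,2) count=3: revealed 1 new [(5,2)] -> total=10
Click 3 (2,0) count=2: revealed 1 new [(2,0)] -> total=11

Answer: ...###.
...###.
#..###.
.......
.......
..#....
.......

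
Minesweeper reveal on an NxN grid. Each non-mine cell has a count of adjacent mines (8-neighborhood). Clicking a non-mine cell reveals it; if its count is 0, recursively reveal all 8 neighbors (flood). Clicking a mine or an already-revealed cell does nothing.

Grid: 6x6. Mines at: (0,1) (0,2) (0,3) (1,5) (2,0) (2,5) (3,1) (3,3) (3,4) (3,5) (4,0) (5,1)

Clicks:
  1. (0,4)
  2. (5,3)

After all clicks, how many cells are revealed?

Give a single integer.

Answer: 9

Derivation:
Click 1 (0,4) count=2: revealed 1 new [(0,4)] -> total=1
Click 2 (5,3) count=0: revealed 8 new [(4,2) (4,3) (4,4) (4,5) (5,2) (5,3) (5,4) (5,5)] -> total=9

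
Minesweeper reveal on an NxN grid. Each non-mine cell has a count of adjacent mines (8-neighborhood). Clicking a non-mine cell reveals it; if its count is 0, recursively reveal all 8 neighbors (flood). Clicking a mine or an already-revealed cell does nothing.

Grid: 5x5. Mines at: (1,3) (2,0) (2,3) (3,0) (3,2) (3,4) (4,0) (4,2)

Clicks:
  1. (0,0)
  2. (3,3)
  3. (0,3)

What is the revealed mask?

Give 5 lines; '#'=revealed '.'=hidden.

Answer: ####.
###..
.....
...#.
.....

Derivation:
Click 1 (0,0) count=0: revealed 6 new [(0,0) (0,1) (0,2) (1,0) (1,1) (1,2)] -> total=6
Click 2 (3,3) count=4: revealed 1 new [(3,3)] -> total=7
Click 3 (0,3) count=1: revealed 1 new [(0,3)] -> total=8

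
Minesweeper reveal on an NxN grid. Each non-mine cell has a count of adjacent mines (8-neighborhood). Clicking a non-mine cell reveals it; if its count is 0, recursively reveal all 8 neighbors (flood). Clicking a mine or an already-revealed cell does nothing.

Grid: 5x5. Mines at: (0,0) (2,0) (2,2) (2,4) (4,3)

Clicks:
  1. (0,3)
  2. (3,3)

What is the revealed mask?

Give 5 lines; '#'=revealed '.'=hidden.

Answer: .####
.####
.....
...#.
.....

Derivation:
Click 1 (0,3) count=0: revealed 8 new [(0,1) (0,2) (0,3) (0,4) (1,1) (1,2) (1,3) (1,4)] -> total=8
Click 2 (3,3) count=3: revealed 1 new [(3,3)] -> total=9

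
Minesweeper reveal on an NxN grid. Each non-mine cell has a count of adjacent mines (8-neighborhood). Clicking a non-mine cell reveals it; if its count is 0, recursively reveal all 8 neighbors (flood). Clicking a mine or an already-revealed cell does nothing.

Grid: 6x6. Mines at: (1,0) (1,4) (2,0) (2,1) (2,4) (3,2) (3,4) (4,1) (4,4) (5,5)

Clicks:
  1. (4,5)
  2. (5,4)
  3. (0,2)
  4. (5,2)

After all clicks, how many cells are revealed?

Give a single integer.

Answer: 9

Derivation:
Click 1 (4,5) count=3: revealed 1 new [(4,5)] -> total=1
Click 2 (5,4) count=2: revealed 1 new [(5,4)] -> total=2
Click 3 (0,2) count=0: revealed 6 new [(0,1) (0,2) (0,3) (1,1) (1,2) (1,3)] -> total=8
Click 4 (5,2) count=1: revealed 1 new [(5,2)] -> total=9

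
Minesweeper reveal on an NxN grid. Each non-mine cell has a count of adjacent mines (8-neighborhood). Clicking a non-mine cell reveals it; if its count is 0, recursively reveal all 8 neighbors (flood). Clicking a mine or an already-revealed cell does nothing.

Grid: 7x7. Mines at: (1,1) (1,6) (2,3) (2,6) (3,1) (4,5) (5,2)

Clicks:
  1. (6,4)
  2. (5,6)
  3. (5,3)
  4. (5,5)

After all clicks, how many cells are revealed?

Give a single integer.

Click 1 (6,4) count=0: revealed 8 new [(5,3) (5,4) (5,5) (5,6) (6,3) (6,4) (6,5) (6,6)] -> total=8
Click 2 (5,6) count=1: revealed 0 new [(none)] -> total=8
Click 3 (5,3) count=1: revealed 0 new [(none)] -> total=8
Click 4 (5,5) count=1: revealed 0 new [(none)] -> total=8

Answer: 8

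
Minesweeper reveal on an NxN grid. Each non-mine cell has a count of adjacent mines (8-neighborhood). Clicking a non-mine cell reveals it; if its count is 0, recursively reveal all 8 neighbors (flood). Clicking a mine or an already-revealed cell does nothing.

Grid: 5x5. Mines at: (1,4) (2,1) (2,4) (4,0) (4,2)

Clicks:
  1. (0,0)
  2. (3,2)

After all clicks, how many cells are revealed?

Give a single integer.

Answer: 9

Derivation:
Click 1 (0,0) count=0: revealed 8 new [(0,0) (0,1) (0,2) (0,3) (1,0) (1,1) (1,2) (1,3)] -> total=8
Click 2 (3,2) count=2: revealed 1 new [(3,2)] -> total=9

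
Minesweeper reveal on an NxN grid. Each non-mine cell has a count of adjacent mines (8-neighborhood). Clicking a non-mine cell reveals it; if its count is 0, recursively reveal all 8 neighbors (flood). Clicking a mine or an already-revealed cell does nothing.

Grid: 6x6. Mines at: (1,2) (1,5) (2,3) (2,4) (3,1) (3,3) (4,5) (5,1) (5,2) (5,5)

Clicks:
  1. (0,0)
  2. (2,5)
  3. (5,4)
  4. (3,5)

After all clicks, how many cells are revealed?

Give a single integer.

Answer: 9

Derivation:
Click 1 (0,0) count=0: revealed 6 new [(0,0) (0,1) (1,0) (1,1) (2,0) (2,1)] -> total=6
Click 2 (2,5) count=2: revealed 1 new [(2,5)] -> total=7
Click 3 (5,4) count=2: revealed 1 new [(5,4)] -> total=8
Click 4 (3,5) count=2: revealed 1 new [(3,5)] -> total=9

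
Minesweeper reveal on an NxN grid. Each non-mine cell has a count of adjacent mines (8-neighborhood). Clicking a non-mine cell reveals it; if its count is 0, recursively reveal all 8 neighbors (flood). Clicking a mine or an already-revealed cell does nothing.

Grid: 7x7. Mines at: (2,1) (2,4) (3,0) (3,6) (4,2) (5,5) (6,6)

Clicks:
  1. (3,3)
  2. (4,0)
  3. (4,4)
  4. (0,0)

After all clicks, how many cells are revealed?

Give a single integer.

Click 1 (3,3) count=2: revealed 1 new [(3,3)] -> total=1
Click 2 (4,0) count=1: revealed 1 new [(4,0)] -> total=2
Click 3 (4,4) count=1: revealed 1 new [(4,4)] -> total=3
Click 4 (0,0) count=0: revealed 16 new [(0,0) (0,1) (0,2) (0,3) (0,4) (0,5) (0,6) (1,0) (1,1) (1,2) (1,3) (1,4) (1,5) (1,6) (2,5) (2,6)] -> total=19

Answer: 19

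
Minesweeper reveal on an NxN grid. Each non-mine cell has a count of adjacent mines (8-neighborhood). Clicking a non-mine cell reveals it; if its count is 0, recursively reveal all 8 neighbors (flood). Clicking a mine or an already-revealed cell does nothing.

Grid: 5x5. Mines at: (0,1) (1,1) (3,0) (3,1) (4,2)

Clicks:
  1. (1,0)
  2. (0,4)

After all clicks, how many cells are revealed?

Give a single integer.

Answer: 15

Derivation:
Click 1 (1,0) count=2: revealed 1 new [(1,0)] -> total=1
Click 2 (0,4) count=0: revealed 14 new [(0,2) (0,3) (0,4) (1,2) (1,3) (1,4) (2,2) (2,3) (2,4) (3,2) (3,3) (3,4) (4,3) (4,4)] -> total=15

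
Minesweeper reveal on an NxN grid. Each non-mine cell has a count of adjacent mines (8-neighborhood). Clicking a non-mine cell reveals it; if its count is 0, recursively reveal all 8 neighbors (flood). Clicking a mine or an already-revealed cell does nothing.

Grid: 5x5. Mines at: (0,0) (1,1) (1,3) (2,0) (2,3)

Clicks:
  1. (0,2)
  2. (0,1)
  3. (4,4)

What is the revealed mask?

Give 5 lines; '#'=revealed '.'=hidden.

Click 1 (0,2) count=2: revealed 1 new [(0,2)] -> total=1
Click 2 (0,1) count=2: revealed 1 new [(0,1)] -> total=2
Click 3 (4,4) count=0: revealed 10 new [(3,0) (3,1) (3,2) (3,3) (3,4) (4,0) (4,1) (4,2) (4,3) (4,4)] -> total=12

Answer: .##..
.....
.....
#####
#####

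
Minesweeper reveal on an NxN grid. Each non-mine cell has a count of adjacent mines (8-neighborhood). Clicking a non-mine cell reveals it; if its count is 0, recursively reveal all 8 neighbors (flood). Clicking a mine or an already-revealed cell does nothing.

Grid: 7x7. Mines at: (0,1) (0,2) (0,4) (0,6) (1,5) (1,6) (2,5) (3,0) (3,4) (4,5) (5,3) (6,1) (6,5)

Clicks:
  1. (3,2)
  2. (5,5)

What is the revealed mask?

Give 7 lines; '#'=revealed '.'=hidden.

Click 1 (3,2) count=0: revealed 12 new [(1,1) (1,2) (1,3) (2,1) (2,2) (2,3) (3,1) (3,2) (3,3) (4,1) (4,2) (4,3)] -> total=12
Click 2 (5,5) count=2: revealed 1 new [(5,5)] -> total=13

Answer: .......
.###...
.###...
.###...
.###...
.....#.
.......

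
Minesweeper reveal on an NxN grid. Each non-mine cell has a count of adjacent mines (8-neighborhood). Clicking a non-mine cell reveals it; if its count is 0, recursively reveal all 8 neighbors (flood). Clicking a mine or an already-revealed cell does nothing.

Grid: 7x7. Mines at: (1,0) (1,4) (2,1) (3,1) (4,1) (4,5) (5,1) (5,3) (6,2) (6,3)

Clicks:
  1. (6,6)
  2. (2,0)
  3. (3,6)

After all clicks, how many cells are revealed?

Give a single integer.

Click 1 (6,6) count=0: revealed 6 new [(5,4) (5,5) (5,6) (6,4) (6,5) (6,6)] -> total=6
Click 2 (2,0) count=3: revealed 1 new [(2,0)] -> total=7
Click 3 (3,6) count=1: revealed 1 new [(3,6)] -> total=8

Answer: 8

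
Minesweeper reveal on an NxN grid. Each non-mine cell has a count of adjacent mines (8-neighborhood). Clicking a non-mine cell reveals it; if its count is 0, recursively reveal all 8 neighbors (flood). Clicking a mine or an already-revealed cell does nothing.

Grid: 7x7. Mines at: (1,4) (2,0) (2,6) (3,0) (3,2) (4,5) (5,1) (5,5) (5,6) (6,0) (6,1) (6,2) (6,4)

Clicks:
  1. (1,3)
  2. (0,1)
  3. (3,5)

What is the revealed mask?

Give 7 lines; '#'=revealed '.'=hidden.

Click 1 (1,3) count=1: revealed 1 new [(1,3)] -> total=1
Click 2 (0,1) count=0: revealed 10 new [(0,0) (0,1) (0,2) (0,3) (1,0) (1,1) (1,2) (2,1) (2,2) (2,3)] -> total=11
Click 3 (3,5) count=2: revealed 1 new [(3,5)] -> total=12

Answer: ####...
####...
.###...
.....#.
.......
.......
.......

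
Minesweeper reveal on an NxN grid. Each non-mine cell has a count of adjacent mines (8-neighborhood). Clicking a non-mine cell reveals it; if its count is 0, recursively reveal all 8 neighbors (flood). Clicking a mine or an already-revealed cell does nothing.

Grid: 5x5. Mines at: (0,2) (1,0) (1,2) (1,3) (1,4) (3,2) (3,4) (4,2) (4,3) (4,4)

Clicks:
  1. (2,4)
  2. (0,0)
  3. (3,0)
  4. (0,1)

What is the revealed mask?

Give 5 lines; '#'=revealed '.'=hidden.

Click 1 (2,4) count=3: revealed 1 new [(2,4)] -> total=1
Click 2 (0,0) count=1: revealed 1 new [(0,0)] -> total=2
Click 3 (3,0) count=0: revealed 6 new [(2,0) (2,1) (3,0) (3,1) (4,0) (4,1)] -> total=8
Click 4 (0,1) count=3: revealed 1 new [(0,1)] -> total=9

Answer: ##...
.....
##..#
##...
##...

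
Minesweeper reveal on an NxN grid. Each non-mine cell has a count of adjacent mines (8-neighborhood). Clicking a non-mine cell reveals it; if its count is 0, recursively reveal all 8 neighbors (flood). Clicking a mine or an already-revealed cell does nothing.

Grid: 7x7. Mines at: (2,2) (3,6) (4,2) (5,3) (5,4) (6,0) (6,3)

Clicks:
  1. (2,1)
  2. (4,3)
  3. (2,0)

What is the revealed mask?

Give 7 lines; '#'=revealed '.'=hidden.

Answer: #######
#######
##.####
##.###.
##.###.
##.....
.......

Derivation:
Click 1 (2,1) count=1: revealed 1 new [(2,1)] -> total=1
Click 2 (4,3) count=3: revealed 1 new [(4,3)] -> total=2
Click 3 (2,0) count=0: revealed 30 new [(0,0) (0,1) (0,2) (0,3) (0,4) (0,5) (0,6) (1,0) (1,1) (1,2) (1,3) (1,4) (1,5) (1,6) (2,0) (2,3) (2,4) (2,5) (2,6) (3,0) (3,1) (3,3) (3,4) (3,5) (4,0) (4,1) (4,4) (4,5) (5,0) (5,1)] -> total=32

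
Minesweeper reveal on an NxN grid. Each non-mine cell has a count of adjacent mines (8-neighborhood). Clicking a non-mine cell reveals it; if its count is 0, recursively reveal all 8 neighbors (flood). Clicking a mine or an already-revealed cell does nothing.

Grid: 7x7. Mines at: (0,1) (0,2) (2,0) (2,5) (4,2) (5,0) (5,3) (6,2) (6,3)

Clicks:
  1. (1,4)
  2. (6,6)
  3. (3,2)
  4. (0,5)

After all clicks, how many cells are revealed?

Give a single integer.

Click 1 (1,4) count=1: revealed 1 new [(1,4)] -> total=1
Click 2 (6,6) count=0: revealed 12 new [(3,4) (3,5) (3,6) (4,4) (4,5) (4,6) (5,4) (5,5) (5,6) (6,4) (6,5) (6,6)] -> total=13
Click 3 (3,2) count=1: revealed 1 new [(3,2)] -> total=14
Click 4 (0,5) count=0: revealed 7 new [(0,3) (0,4) (0,5) (0,6) (1,3) (1,5) (1,6)] -> total=21

Answer: 21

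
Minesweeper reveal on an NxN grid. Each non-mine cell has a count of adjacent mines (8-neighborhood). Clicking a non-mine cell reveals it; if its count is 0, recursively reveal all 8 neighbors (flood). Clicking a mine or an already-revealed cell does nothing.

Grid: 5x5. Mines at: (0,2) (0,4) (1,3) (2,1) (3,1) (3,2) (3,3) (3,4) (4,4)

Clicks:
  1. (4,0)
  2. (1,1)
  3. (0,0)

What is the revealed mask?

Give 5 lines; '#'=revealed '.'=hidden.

Answer: ##...
##...
.....
.....
#....

Derivation:
Click 1 (4,0) count=1: revealed 1 new [(4,0)] -> total=1
Click 2 (1,1) count=2: revealed 1 new [(1,1)] -> total=2
Click 3 (0,0) count=0: revealed 3 new [(0,0) (0,1) (1,0)] -> total=5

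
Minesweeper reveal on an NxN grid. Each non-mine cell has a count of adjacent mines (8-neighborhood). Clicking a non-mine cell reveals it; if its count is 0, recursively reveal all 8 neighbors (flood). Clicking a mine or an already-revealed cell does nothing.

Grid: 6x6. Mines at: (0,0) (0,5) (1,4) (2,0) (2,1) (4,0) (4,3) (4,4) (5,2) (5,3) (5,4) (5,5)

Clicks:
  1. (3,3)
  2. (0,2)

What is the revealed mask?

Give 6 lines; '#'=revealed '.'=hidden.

Answer: .###..
.###..
......
...#..
......
......

Derivation:
Click 1 (3,3) count=2: revealed 1 new [(3,3)] -> total=1
Click 2 (0,2) count=0: revealed 6 new [(0,1) (0,2) (0,3) (1,1) (1,2) (1,3)] -> total=7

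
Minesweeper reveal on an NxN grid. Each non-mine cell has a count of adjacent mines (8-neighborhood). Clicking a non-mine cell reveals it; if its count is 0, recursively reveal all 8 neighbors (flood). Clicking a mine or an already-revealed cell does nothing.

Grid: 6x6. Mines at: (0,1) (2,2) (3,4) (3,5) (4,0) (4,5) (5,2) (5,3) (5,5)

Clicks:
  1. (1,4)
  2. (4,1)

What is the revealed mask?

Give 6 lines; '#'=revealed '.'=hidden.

Answer: ..####
..####
...###
......
.#....
......

Derivation:
Click 1 (1,4) count=0: revealed 11 new [(0,2) (0,3) (0,4) (0,5) (1,2) (1,3) (1,4) (1,5) (2,3) (2,4) (2,5)] -> total=11
Click 2 (4,1) count=2: revealed 1 new [(4,1)] -> total=12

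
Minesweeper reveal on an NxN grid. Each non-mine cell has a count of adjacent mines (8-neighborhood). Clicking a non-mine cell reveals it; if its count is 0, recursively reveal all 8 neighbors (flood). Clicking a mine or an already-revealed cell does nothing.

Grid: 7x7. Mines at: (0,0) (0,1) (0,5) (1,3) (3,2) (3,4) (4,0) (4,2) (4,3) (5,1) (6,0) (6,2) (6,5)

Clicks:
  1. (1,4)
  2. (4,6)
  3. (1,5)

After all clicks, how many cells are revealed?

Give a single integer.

Click 1 (1,4) count=2: revealed 1 new [(1,4)] -> total=1
Click 2 (4,6) count=0: revealed 10 new [(1,5) (1,6) (2,5) (2,6) (3,5) (3,6) (4,5) (4,6) (5,5) (5,6)] -> total=11
Click 3 (1,5) count=1: revealed 0 new [(none)] -> total=11

Answer: 11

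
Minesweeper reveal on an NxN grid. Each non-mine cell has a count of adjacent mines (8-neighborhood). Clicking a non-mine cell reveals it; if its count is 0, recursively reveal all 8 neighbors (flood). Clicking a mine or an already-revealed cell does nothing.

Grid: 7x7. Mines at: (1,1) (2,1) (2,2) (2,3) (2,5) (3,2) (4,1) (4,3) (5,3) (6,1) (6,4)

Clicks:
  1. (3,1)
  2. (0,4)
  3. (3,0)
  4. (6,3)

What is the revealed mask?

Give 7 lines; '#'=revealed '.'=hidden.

Answer: ..#####
..#####
.......
##.....
.......
.......
...#...

Derivation:
Click 1 (3,1) count=4: revealed 1 new [(3,1)] -> total=1
Click 2 (0,4) count=0: revealed 10 new [(0,2) (0,3) (0,4) (0,5) (0,6) (1,2) (1,3) (1,4) (1,5) (1,6)] -> total=11
Click 3 (3,0) count=2: revealed 1 new [(3,0)] -> total=12
Click 4 (6,3) count=2: revealed 1 new [(6,3)] -> total=13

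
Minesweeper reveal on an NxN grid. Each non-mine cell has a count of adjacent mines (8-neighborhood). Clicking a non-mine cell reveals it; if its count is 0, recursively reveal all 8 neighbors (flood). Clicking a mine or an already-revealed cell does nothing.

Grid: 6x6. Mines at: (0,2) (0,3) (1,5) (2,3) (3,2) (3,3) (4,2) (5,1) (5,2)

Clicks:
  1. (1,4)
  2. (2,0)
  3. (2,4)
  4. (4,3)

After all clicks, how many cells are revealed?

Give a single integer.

Click 1 (1,4) count=3: revealed 1 new [(1,4)] -> total=1
Click 2 (2,0) count=0: revealed 10 new [(0,0) (0,1) (1,0) (1,1) (2,0) (2,1) (3,0) (3,1) (4,0) (4,1)] -> total=11
Click 3 (2,4) count=3: revealed 1 new [(2,4)] -> total=12
Click 4 (4,3) count=4: revealed 1 new [(4,3)] -> total=13

Answer: 13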